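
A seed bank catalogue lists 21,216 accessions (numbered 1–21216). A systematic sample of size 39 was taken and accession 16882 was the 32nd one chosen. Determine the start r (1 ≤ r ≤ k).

k = 21216/39 = 544
r = 16882 − (32−1)×544 = 16882 − 16864 = 18

18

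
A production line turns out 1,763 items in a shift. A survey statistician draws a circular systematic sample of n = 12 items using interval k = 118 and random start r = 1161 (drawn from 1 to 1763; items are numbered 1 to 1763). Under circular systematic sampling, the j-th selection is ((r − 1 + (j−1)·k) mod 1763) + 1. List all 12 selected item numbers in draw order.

Selection 1: 1161
Selection 2: 1161 + 118 = 1279
Selection 3: 1279 + 118 = 1397
Selection 4: 1397 + 118 = 1515
Selection 5: 1515 + 118 = 1633
Selection 6: 1633 + 118 = 1751
Selection 7: 1751 + 118 = 1869 → 1869 − 1763 = 106
Selection 8: 106 + 118 = 224
Selection 9: 224 + 118 = 342
Selection 10: 342 + 118 = 460
Selection 11: 460 + 118 = 578
Selection 12: 578 + 118 = 696

1161, 1279, 1397, 1515, 1633, 1751, 106, 224, 342, 460, 578, 696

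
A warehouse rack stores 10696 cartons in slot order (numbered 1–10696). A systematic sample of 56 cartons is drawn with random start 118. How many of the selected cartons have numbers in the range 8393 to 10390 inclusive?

k = 10696/56 = 191
First selection ≥ 8393: 118 + ⌈(8393−118)/191⌉·191 = 118 + 44×191 = 8522
Last selection ≤ 10390: 118 + ⌊(10390−118)/191⌋·191 = 118 + 53×191 = 10241
Count = 53 − 44 + 1 = 10

10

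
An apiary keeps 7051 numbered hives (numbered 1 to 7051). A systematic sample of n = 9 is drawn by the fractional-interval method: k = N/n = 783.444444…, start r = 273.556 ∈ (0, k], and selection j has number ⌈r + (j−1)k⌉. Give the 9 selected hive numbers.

274, 1058, 1841, 2624, 3408, 4191, 4975, 5758, 6542

j=1: r + 0k = 273.556 → ⌈·⌉ = 274
j=2: r + 1k = 1057.000444… → ⌈·⌉ = 1058
j=3: r + 2k = 1840.444888… → ⌈·⌉ = 1841
j=4: r + 3k = 2623.889333… → ⌈·⌉ = 2624
j=5: r + 4k = 3407.333777… → ⌈·⌉ = 3408
j=6: r + 5k = 4190.778222… → ⌈·⌉ = 4191
j=7: r + 6k = 4974.222666… → ⌈·⌉ = 4975
j=8: r + 7k = 5757.667111… → ⌈·⌉ = 5758
j=9: r + 8k = 6541.111555… → ⌈·⌉ = 6542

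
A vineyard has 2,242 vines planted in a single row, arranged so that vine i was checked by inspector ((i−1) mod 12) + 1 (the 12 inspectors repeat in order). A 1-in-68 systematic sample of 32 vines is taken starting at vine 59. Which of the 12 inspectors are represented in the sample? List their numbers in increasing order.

Consecutive selections differ by k = 68, so their inspector numbers differ by 68 mod 12 = 8.
gcd(68, 12) = 4, so the sample visits 12/4 = 3 distinct residues mod 12.
Start 59 is inspector 11; the inspectors hit are 3, 7, 11.

3, 7, 11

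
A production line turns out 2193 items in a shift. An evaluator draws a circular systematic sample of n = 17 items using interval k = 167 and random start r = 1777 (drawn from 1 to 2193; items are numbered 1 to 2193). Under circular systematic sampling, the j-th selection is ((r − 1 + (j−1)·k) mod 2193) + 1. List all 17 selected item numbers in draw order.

Selection 1: 1777
Selection 2: 1777 + 167 = 1944
Selection 3: 1944 + 167 = 2111
Selection 4: 2111 + 167 = 2278 → 2278 − 2193 = 85
Selection 5: 85 + 167 = 252
Selection 6: 252 + 167 = 419
Selection 7: 419 + 167 = 586
Selection 8: 586 + 167 = 753
Selection 9: 753 + 167 = 920
Selection 10: 920 + 167 = 1087
Selection 11: 1087 + 167 = 1254
Selection 12: 1254 + 167 = 1421
Selection 13: 1421 + 167 = 1588
Selection 14: 1588 + 167 = 1755
Selection 15: 1755 + 167 = 1922
Selection 16: 1922 + 167 = 2089
Selection 17: 2089 + 167 = 2256 → 2256 − 2193 = 63

1777, 1944, 2111, 85, 252, 419, 586, 753, 920, 1087, 1254, 1421, 1588, 1755, 1922, 2089, 63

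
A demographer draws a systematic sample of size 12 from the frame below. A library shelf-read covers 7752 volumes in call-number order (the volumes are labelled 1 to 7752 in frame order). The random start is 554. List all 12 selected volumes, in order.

554, 1200, 1846, 2492, 3138, 3784, 4430, 5076, 5722, 6368, 7014, 7660

k = N/n = 7752/12 = 646
volume 1: 554
volume 2: 554 + 646 = 1200
volume 3: 1200 + 646 = 1846
volume 4: 1846 + 646 = 2492
volume 5: 2492 + 646 = 3138
volume 6: 3138 + 646 = 3784
volume 7: 3784 + 646 = 4430
volume 8: 4430 + 646 = 5076
volume 9: 5076 + 646 = 5722
volume 10: 5722 + 646 = 6368
volume 11: 6368 + 646 = 7014
volume 12: 7014 + 646 = 7660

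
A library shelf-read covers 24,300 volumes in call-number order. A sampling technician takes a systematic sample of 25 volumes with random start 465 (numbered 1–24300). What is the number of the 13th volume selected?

12129

k = 24300/25 = 972
13th selection = r + (13−1)·k = 465 + 12×972 = 465 + 11664 = 12129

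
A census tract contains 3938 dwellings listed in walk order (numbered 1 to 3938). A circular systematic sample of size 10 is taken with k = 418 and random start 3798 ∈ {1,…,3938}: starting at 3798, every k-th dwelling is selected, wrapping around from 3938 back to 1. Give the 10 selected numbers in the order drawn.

Selection 1: 3798
Selection 2: 3798 + 418 = 4216 → 4216 − 3938 = 278
Selection 3: 278 + 418 = 696
Selection 4: 696 + 418 = 1114
Selection 5: 1114 + 418 = 1532
Selection 6: 1532 + 418 = 1950
Selection 7: 1950 + 418 = 2368
Selection 8: 2368 + 418 = 2786
Selection 9: 2786 + 418 = 3204
Selection 10: 3204 + 418 = 3622

3798, 278, 696, 1114, 1532, 1950, 2368, 2786, 3204, 3622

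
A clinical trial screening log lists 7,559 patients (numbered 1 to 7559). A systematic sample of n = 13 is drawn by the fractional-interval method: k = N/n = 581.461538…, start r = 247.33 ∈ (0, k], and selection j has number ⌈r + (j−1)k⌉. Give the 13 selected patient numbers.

248, 829, 1411, 1992, 2574, 3155, 3737, 4318, 4900, 5481, 6062, 6644, 7225

j=1: r + 0k = 247.33 → ⌈·⌉ = 248
j=2: r + 1k = 828.791538… → ⌈·⌉ = 829
j=3: r + 2k = 1410.253076… → ⌈·⌉ = 1411
j=4: r + 3k = 1991.714615… → ⌈·⌉ = 1992
j=5: r + 4k = 2573.176153… → ⌈·⌉ = 2574
j=6: r + 5k = 3154.637692… → ⌈·⌉ = 3155
j=7: r + 6k = 3736.099230… → ⌈·⌉ = 3737
j=8: r + 7k = 4317.560769… → ⌈·⌉ = 4318
j=9: r + 8k = 4899.022307… → ⌈·⌉ = 4900
j=10: r + 9k = 5480.483846… → ⌈·⌉ = 5481
j=11: r + 10k = 6061.945384… → ⌈·⌉ = 6062
j=12: r + 11k = 6643.406923… → ⌈·⌉ = 6644
j=13: r + 12k = 7224.868461… → ⌈·⌉ = 7225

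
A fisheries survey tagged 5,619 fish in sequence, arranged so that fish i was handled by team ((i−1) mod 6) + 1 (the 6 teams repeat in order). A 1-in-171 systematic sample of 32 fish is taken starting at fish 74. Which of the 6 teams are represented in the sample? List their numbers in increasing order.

Consecutive selections differ by k = 171, so their team numbers differ by 171 mod 6 = 3.
gcd(171, 6) = 3, so the sample visits 6/3 = 2 distinct residues mod 6.
Start 74 is team 2; the teams hit are 2, 5.

2, 5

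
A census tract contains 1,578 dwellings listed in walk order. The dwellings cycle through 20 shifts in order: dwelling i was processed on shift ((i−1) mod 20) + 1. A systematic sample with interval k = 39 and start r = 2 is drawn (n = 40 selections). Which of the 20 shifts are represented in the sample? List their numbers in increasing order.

1, 2, 3, 4, 5, 6, 7, 8, 9, 10, 11, 12, 13, 14, 15, 16, 17, 18, 19, 20

Consecutive selections differ by k = 39, so their shift numbers differ by 39 mod 20 = 19.
gcd(39, 20) = 1, so the sample visits 20/1 = 20 distinct residues mod 20.
Start 2 is shift 2; the shifts hit are 1, 2, 3, 4, 5, 6, 7, 8, 9, 10, 11, 12, 13, 14, 15, 16, 17, 18, 19, 20.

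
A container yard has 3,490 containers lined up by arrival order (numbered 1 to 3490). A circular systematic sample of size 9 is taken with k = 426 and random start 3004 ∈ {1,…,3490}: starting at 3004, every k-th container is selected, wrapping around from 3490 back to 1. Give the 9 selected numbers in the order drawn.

Selection 1: 3004
Selection 2: 3004 + 426 = 3430
Selection 3: 3430 + 426 = 3856 → 3856 − 3490 = 366
Selection 4: 366 + 426 = 792
Selection 5: 792 + 426 = 1218
Selection 6: 1218 + 426 = 1644
Selection 7: 1644 + 426 = 2070
Selection 8: 2070 + 426 = 2496
Selection 9: 2496 + 426 = 2922

3004, 3430, 366, 792, 1218, 1644, 2070, 2496, 2922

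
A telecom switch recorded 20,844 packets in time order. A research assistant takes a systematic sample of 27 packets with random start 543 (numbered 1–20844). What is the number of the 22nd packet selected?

k = 20844/27 = 772
22nd selection = r + (22−1)·k = 543 + 21×772 = 543 + 16212 = 16755

16755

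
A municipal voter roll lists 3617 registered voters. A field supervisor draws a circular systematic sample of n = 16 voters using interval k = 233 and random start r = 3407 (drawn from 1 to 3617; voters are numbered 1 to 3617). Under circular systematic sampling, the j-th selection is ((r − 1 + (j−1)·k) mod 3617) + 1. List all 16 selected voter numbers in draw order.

Selection 1: 3407
Selection 2: 3407 + 233 = 3640 → 3640 − 3617 = 23
Selection 3: 23 + 233 = 256
Selection 4: 256 + 233 = 489
Selection 5: 489 + 233 = 722
Selection 6: 722 + 233 = 955
Selection 7: 955 + 233 = 1188
Selection 8: 1188 + 233 = 1421
Selection 9: 1421 + 233 = 1654
Selection 10: 1654 + 233 = 1887
Selection 11: 1887 + 233 = 2120
Selection 12: 2120 + 233 = 2353
Selection 13: 2353 + 233 = 2586
Selection 14: 2586 + 233 = 2819
Selection 15: 2819 + 233 = 3052
Selection 16: 3052 + 233 = 3285

3407, 23, 256, 489, 722, 955, 1188, 1421, 1654, 1887, 2120, 2353, 2586, 2819, 3052, 3285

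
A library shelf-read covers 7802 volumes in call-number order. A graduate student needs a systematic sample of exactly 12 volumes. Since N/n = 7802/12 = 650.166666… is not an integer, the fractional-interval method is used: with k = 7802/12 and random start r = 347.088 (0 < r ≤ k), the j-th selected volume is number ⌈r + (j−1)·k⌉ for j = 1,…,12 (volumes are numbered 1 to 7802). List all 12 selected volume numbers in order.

348, 998, 1648, 2298, 2948, 3598, 4249, 4899, 5549, 6199, 6849, 7499

j=1: r + 0k = 347.088 → ⌈·⌉ = 348
j=2: r + 1k = 997.254666… → ⌈·⌉ = 998
j=3: r + 2k = 1647.421333… → ⌈·⌉ = 1648
j=4: r + 3k = 2297.588 → ⌈·⌉ = 2298
j=5: r + 4k = 2947.754666… → ⌈·⌉ = 2948
j=6: r + 5k = 3597.921333… → ⌈·⌉ = 3598
j=7: r + 6k = 4248.088 → ⌈·⌉ = 4249
j=8: r + 7k = 4898.254666… → ⌈·⌉ = 4899
j=9: r + 8k = 5548.421333… → ⌈·⌉ = 5549
j=10: r + 9k = 6198.588 → ⌈·⌉ = 6199
j=11: r + 10k = 6848.754666… → ⌈·⌉ = 6849
j=12: r + 11k = 7498.921333… → ⌈·⌉ = 7499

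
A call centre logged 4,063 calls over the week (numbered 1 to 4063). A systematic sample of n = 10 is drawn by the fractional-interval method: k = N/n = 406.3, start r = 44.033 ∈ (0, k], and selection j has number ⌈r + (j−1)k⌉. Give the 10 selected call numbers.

45, 451, 857, 1263, 1670, 2076, 2482, 2889, 3295, 3701

j=1: r + 0k = 44.033 → ⌈·⌉ = 45
j=2: r + 1k = 450.333 → ⌈·⌉ = 451
j=3: r + 2k = 856.633 → ⌈·⌉ = 857
j=4: r + 3k = 1262.933 → ⌈·⌉ = 1263
j=5: r + 4k = 1669.233 → ⌈·⌉ = 1670
j=6: r + 5k = 2075.533 → ⌈·⌉ = 2076
j=7: r + 6k = 2481.833 → ⌈·⌉ = 2482
j=8: r + 7k = 2888.133 → ⌈·⌉ = 2889
j=9: r + 8k = 3294.433 → ⌈·⌉ = 3295
j=10: r + 9k = 3700.733 → ⌈·⌉ = 3701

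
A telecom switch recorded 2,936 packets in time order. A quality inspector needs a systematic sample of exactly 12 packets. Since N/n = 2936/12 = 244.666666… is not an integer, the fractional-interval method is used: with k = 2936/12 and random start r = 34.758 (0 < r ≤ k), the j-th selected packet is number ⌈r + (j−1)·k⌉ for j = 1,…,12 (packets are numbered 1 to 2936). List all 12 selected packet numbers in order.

35, 280, 525, 769, 1014, 1259, 1503, 1748, 1993, 2237, 2482, 2727

j=1: r + 0k = 34.758 → ⌈·⌉ = 35
j=2: r + 1k = 279.424666… → ⌈·⌉ = 280
j=3: r + 2k = 524.091333… → ⌈·⌉ = 525
j=4: r + 3k = 768.758 → ⌈·⌉ = 769
j=5: r + 4k = 1013.424666… → ⌈·⌉ = 1014
j=6: r + 5k = 1258.091333… → ⌈·⌉ = 1259
j=7: r + 6k = 1502.758 → ⌈·⌉ = 1503
j=8: r + 7k = 1747.424666… → ⌈·⌉ = 1748
j=9: r + 8k = 1992.091333… → ⌈·⌉ = 1993
j=10: r + 9k = 2236.758 → ⌈·⌉ = 2237
j=11: r + 10k = 2481.424666… → ⌈·⌉ = 2482
j=12: r + 11k = 2726.091333… → ⌈·⌉ = 2727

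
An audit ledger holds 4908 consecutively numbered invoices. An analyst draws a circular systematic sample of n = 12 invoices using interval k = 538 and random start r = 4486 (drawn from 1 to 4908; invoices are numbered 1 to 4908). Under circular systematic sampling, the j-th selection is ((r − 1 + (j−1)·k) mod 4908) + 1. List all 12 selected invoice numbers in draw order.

4486, 116, 654, 1192, 1730, 2268, 2806, 3344, 3882, 4420, 50, 588

Selection 1: 4486
Selection 2: 4486 + 538 = 5024 → 5024 − 4908 = 116
Selection 3: 116 + 538 = 654
Selection 4: 654 + 538 = 1192
Selection 5: 1192 + 538 = 1730
Selection 6: 1730 + 538 = 2268
Selection 7: 2268 + 538 = 2806
Selection 8: 2806 + 538 = 3344
Selection 9: 3344 + 538 = 3882
Selection 10: 3882 + 538 = 4420
Selection 11: 4420 + 538 = 4958 → 4958 − 4908 = 50
Selection 12: 50 + 538 = 588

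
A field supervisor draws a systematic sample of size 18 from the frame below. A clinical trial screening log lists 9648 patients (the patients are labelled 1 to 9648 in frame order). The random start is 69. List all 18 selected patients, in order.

69, 605, 1141, 1677, 2213, 2749, 3285, 3821, 4357, 4893, 5429, 5965, 6501, 7037, 7573, 8109, 8645, 9181

k = N/n = 9648/18 = 536
patient 1: 69
patient 2: 69 + 536 = 605
patient 3: 605 + 536 = 1141
patient 4: 1141 + 536 = 1677
patient 5: 1677 + 536 = 2213
patient 6: 2213 + 536 = 2749
patient 7: 2749 + 536 = 3285
patient 8: 3285 + 536 = 3821
patient 9: 3821 + 536 = 4357
patient 10: 4357 + 536 = 4893
patient 11: 4893 + 536 = 5429
patient 12: 5429 + 536 = 5965
patient 13: 5965 + 536 = 6501
patient 14: 6501 + 536 = 7037
patient 15: 7037 + 536 = 7573
patient 16: 7573 + 536 = 8109
patient 17: 8109 + 536 = 8645
patient 18: 8645 + 536 = 9181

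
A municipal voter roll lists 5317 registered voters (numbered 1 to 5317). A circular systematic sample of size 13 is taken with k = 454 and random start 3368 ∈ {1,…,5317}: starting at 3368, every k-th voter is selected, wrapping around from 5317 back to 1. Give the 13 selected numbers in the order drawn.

3368, 3822, 4276, 4730, 5184, 321, 775, 1229, 1683, 2137, 2591, 3045, 3499

Selection 1: 3368
Selection 2: 3368 + 454 = 3822
Selection 3: 3822 + 454 = 4276
Selection 4: 4276 + 454 = 4730
Selection 5: 4730 + 454 = 5184
Selection 6: 5184 + 454 = 5638 → 5638 − 5317 = 321
Selection 7: 321 + 454 = 775
Selection 8: 775 + 454 = 1229
Selection 9: 1229 + 454 = 1683
Selection 10: 1683 + 454 = 2137
Selection 11: 2137 + 454 = 2591
Selection 12: 2591 + 454 = 3045
Selection 13: 3045 + 454 = 3499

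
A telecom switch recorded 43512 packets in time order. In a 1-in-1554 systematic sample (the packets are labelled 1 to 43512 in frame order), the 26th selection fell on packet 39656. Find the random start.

806

k = 1554
r = 39656 − (26−1)×1554 = 39656 − 38850 = 806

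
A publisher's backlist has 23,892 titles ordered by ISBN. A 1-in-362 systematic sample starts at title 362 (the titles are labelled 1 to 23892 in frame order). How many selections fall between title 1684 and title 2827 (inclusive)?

k = 362
First selection ≥ 1684: 362 + ⌈(1684−362)/362⌉·362 = 362 + 4×362 = 1810
Last selection ≤ 2827: 362 + ⌊(2827−362)/362⌋·362 = 362 + 6×362 = 2534
Count = 6 − 4 + 1 = 3

3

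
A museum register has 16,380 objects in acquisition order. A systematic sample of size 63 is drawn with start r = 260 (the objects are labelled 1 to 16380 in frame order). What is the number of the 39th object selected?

10140

k = 16380/63 = 260
39th selection = r + (39−1)·k = 260 + 38×260 = 260 + 9880 = 10140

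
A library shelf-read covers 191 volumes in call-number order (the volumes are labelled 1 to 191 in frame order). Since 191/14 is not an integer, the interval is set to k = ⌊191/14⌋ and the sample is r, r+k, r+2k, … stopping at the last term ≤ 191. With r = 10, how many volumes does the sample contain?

14

k = ⌊191/14⌋ = 13
Achieved size = ⌊(191 − 10)/13⌋ + 1 = ⌊181/13⌋ + 1 = 13 + 1 = 14
(last selection: 10 + 13×13 = 179 ≤ 191; next would be 192 > 191)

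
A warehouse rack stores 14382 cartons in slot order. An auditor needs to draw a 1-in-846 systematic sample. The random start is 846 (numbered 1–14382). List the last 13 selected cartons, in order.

4230, 5076, 5922, 6768, 7614, 8460, 9306, 10152, 10998, 11844, 12690, 13536, 14382

5th selection = 846 + 4×846 = 4230
6th: 4230 + 846 = 5076
7th: 5076 + 846 = 5922
8th: 5922 + 846 = 6768
9th: 6768 + 846 = 7614
10th: 7614 + 846 = 8460
11th: 8460 + 846 = 9306
12th: 9306 + 846 = 10152
13th: 10152 + 846 = 10998
14th: 10998 + 846 = 11844
15th: 11844 + 846 = 12690
16th: 12690 + 846 = 13536
17th: 13536 + 846 = 14382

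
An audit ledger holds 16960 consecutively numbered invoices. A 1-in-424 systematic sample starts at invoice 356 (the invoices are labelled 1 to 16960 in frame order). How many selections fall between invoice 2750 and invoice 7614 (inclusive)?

12

k = 424
First selection ≥ 2750: 356 + ⌈(2750−356)/424⌉·424 = 356 + 6×424 = 2900
Last selection ≤ 7614: 356 + ⌊(7614−356)/424⌋·424 = 356 + 17×424 = 7564
Count = 17 − 6 + 1 = 12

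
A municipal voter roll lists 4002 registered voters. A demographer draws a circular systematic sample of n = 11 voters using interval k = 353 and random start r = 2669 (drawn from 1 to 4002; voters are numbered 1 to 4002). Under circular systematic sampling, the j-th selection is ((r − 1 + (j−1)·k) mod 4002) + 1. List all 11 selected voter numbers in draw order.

2669, 3022, 3375, 3728, 79, 432, 785, 1138, 1491, 1844, 2197

Selection 1: 2669
Selection 2: 2669 + 353 = 3022
Selection 3: 3022 + 353 = 3375
Selection 4: 3375 + 353 = 3728
Selection 5: 3728 + 353 = 4081 → 4081 − 4002 = 79
Selection 6: 79 + 353 = 432
Selection 7: 432 + 353 = 785
Selection 8: 785 + 353 = 1138
Selection 9: 1138 + 353 = 1491
Selection 10: 1491 + 353 = 1844
Selection 11: 1844 + 353 = 2197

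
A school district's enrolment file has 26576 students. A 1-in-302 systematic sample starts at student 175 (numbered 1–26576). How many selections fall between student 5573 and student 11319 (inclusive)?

k = 302
First selection ≥ 5573: 175 + ⌈(5573−175)/302⌉·302 = 175 + 18×302 = 5611
Last selection ≤ 11319: 175 + ⌊(11319−175)/302⌋·302 = 175 + 36×302 = 11047
Count = 36 − 18 + 1 = 19

19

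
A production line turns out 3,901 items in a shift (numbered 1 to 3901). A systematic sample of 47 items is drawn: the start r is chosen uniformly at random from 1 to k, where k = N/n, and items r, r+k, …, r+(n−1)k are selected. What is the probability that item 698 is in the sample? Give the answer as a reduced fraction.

k = 3901/47 = 83.
Item 698 is selected iff r ≡ 698 (mod 83); exactly one such r in {1,…,83}.
Inclusion probability = 1/83.

1/83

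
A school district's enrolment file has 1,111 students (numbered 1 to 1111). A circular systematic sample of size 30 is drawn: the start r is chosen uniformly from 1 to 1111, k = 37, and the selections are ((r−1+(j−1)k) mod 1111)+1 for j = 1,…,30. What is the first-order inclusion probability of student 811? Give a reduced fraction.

For each position j, as r ranges over 1…1111 the j-th selection hits every student exactly once, so student 811 is selected for exactly 30 of the 1111 starts.
Inclusion probability = 30/1111.

30/1111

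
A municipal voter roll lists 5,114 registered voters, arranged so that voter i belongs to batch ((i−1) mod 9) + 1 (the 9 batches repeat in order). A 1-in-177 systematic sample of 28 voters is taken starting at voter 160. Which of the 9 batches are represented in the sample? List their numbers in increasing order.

1, 4, 7

Consecutive selections differ by k = 177, so their batch numbers differ by 177 mod 9 = 6.
gcd(177, 9) = 3, so the sample visits 9/3 = 3 distinct residues mod 9.
Start 160 is batch 7; the batches hit are 1, 4, 7.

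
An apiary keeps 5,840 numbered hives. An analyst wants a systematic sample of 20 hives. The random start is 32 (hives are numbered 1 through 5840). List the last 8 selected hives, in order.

3536, 3828, 4120, 4412, 4704, 4996, 5288, 5580

k = N/n = 5840/20 = 292
13th selection = 32 + 12×292 = 3536
14th: 3536 + 292 = 3828
15th: 3828 + 292 = 4120
16th: 4120 + 292 = 4412
17th: 4412 + 292 = 4704
18th: 4704 + 292 = 4996
19th: 4996 + 292 = 5288
20th: 5288 + 292 = 5580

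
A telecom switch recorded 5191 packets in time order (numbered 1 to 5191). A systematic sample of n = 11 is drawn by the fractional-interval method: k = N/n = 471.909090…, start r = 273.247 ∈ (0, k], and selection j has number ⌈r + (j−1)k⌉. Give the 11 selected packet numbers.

274, 746, 1218, 1689, 2161, 2633, 3105, 3577, 4049, 4521, 4993

j=1: r + 0k = 273.247 → ⌈·⌉ = 274
j=2: r + 1k = 745.156090… → ⌈·⌉ = 746
j=3: r + 2k = 1217.065181… → ⌈·⌉ = 1218
j=4: r + 3k = 1688.974272… → ⌈·⌉ = 1689
j=5: r + 4k = 2160.883363… → ⌈·⌉ = 2161
j=6: r + 5k = 2632.792454… → ⌈·⌉ = 2633
j=7: r + 6k = 3104.701545… → ⌈·⌉ = 3105
j=8: r + 7k = 3576.610636… → ⌈·⌉ = 3577
j=9: r + 8k = 4048.519727… → ⌈·⌉ = 4049
j=10: r + 9k = 4520.428818… → ⌈·⌉ = 4521
j=11: r + 10k = 4992.337909… → ⌈·⌉ = 4993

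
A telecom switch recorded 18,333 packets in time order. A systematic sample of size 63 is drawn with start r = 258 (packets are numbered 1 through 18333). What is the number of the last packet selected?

k = 18333/63 = 291
63rd selection = r + (63−1)·k = 258 + 62×291 = 258 + 18042 = 18300

18300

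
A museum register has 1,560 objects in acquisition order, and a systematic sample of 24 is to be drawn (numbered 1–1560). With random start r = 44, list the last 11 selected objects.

k = N/n = 1560/24 = 65
14th selection = 44 + 13×65 = 889
15th: 889 + 65 = 954
16th: 954 + 65 = 1019
17th: 1019 + 65 = 1084
18th: 1084 + 65 = 1149
19th: 1149 + 65 = 1214
20th: 1214 + 65 = 1279
21st: 1279 + 65 = 1344
22nd: 1344 + 65 = 1409
23rd: 1409 + 65 = 1474
24th: 1474 + 65 = 1539

889, 954, 1019, 1084, 1149, 1214, 1279, 1344, 1409, 1474, 1539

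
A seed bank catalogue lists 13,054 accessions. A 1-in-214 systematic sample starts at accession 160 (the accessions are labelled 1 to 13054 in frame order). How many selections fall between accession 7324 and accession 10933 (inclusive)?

k = 214
First selection ≥ 7324: 160 + ⌈(7324−160)/214⌉·214 = 160 + 34×214 = 7436
Last selection ≤ 10933: 160 + ⌊(10933−160)/214⌋·214 = 160 + 50×214 = 10860
Count = 50 − 34 + 1 = 17

17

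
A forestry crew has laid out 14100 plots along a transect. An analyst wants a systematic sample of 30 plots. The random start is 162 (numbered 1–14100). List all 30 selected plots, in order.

162, 632, 1102, 1572, 2042, 2512, 2982, 3452, 3922, 4392, 4862, 5332, 5802, 6272, 6742, 7212, 7682, 8152, 8622, 9092, 9562, 10032, 10502, 10972, 11442, 11912, 12382, 12852, 13322, 13792

k = N/n = 14100/30 = 470
plot 1: 162
plot 2: 162 + 470 = 632
plot 3: 632 + 470 = 1102
plot 4: 1102 + 470 = 1572
plot 5: 1572 + 470 = 2042
plot 6: 2042 + 470 = 2512
plot 7: 2512 + 470 = 2982
plot 8: 2982 + 470 = 3452
plot 9: 3452 + 470 = 3922
plot 10: 3922 + 470 = 4392
plot 11: 4392 + 470 = 4862
plot 12: 4862 + 470 = 5332
plot 13: 5332 + 470 = 5802
plot 14: 5802 + 470 = 6272
plot 15: 6272 + 470 = 6742
plot 16: 6742 + 470 = 7212
plot 17: 7212 + 470 = 7682
plot 18: 7682 + 470 = 8152
plot 19: 8152 + 470 = 8622
plot 20: 8622 + 470 = 9092
plot 21: 9092 + 470 = 9562
plot 22: 9562 + 470 = 10032
plot 23: 10032 + 470 = 10502
plot 24: 10502 + 470 = 10972
plot 25: 10972 + 470 = 11442
plot 26: 11442 + 470 = 11912
plot 27: 11912 + 470 = 12382
plot 28: 12382 + 470 = 12852
plot 29: 12852 + 470 = 13322
plot 30: 13322 + 470 = 13792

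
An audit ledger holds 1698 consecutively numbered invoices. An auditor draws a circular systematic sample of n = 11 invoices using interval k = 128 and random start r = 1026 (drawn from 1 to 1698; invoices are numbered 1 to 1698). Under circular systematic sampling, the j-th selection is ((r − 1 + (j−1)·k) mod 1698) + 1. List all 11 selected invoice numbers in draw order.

1026, 1154, 1282, 1410, 1538, 1666, 96, 224, 352, 480, 608

Selection 1: 1026
Selection 2: 1026 + 128 = 1154
Selection 3: 1154 + 128 = 1282
Selection 4: 1282 + 128 = 1410
Selection 5: 1410 + 128 = 1538
Selection 6: 1538 + 128 = 1666
Selection 7: 1666 + 128 = 1794 → 1794 − 1698 = 96
Selection 8: 96 + 128 = 224
Selection 9: 224 + 128 = 352
Selection 10: 352 + 128 = 480
Selection 11: 480 + 128 = 608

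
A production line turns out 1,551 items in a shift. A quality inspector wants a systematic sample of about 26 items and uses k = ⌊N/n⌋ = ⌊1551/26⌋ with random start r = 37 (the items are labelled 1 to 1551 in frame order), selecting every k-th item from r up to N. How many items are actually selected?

k = ⌊1551/26⌋ = 59
Achieved size = ⌊(1551 − 37)/59⌋ + 1 = ⌊1514/59⌋ + 1 = 25 + 1 = 26
(last selection: 37 + 25×59 = 1512 ≤ 1551; next would be 1571 > 1551)

26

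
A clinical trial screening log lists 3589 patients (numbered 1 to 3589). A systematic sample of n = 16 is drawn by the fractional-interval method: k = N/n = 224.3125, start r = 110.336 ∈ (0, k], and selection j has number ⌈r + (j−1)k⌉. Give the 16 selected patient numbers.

j=1: r + 0k = 110.336 → ⌈·⌉ = 111
j=2: r + 1k = 334.6485 → ⌈·⌉ = 335
j=3: r + 2k = 558.961 → ⌈·⌉ = 559
j=4: r + 3k = 783.2735 → ⌈·⌉ = 784
j=5: r + 4k = 1007.586 → ⌈·⌉ = 1008
j=6: r + 5k = 1231.8985 → ⌈·⌉ = 1232
j=7: r + 6k = 1456.211 → ⌈·⌉ = 1457
j=8: r + 7k = 1680.5235 → ⌈·⌉ = 1681
j=9: r + 8k = 1904.836 → ⌈·⌉ = 1905
j=10: r + 9k = 2129.1485 → ⌈·⌉ = 2130
j=11: r + 10k = 2353.461 → ⌈·⌉ = 2354
j=12: r + 11k = 2577.7735 → ⌈·⌉ = 2578
j=13: r + 12k = 2802.086 → ⌈·⌉ = 2803
j=14: r + 13k = 3026.3985 → ⌈·⌉ = 3027
j=15: r + 14k = 3250.711 → ⌈·⌉ = 3251
j=16: r + 15k = 3475.0235 → ⌈·⌉ = 3476

111, 335, 559, 784, 1008, 1232, 1457, 1681, 1905, 2130, 2354, 2578, 2803, 3027, 3251, 3476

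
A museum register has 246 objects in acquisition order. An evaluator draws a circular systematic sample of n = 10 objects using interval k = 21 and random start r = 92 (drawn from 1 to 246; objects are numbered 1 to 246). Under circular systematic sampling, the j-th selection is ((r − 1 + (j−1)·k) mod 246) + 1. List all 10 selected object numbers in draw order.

92, 113, 134, 155, 176, 197, 218, 239, 14, 35

Selection 1: 92
Selection 2: 92 + 21 = 113
Selection 3: 113 + 21 = 134
Selection 4: 134 + 21 = 155
Selection 5: 155 + 21 = 176
Selection 6: 176 + 21 = 197
Selection 7: 197 + 21 = 218
Selection 8: 218 + 21 = 239
Selection 9: 239 + 21 = 260 → 260 − 246 = 14
Selection 10: 14 + 21 = 35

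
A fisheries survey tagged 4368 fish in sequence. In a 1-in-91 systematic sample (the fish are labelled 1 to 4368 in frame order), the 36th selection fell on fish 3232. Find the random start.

k = 91
r = 3232 − (36−1)×91 = 3232 − 3185 = 47

47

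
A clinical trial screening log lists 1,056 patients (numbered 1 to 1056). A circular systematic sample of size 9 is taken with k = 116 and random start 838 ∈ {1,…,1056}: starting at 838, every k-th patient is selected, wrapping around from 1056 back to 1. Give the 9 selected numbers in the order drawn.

Selection 1: 838
Selection 2: 838 + 116 = 954
Selection 3: 954 + 116 = 1070 → 1070 − 1056 = 14
Selection 4: 14 + 116 = 130
Selection 5: 130 + 116 = 246
Selection 6: 246 + 116 = 362
Selection 7: 362 + 116 = 478
Selection 8: 478 + 116 = 594
Selection 9: 594 + 116 = 710

838, 954, 14, 130, 246, 362, 478, 594, 710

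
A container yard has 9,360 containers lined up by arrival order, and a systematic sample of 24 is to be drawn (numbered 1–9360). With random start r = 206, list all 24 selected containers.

k = N/n = 9360/24 = 390
container 1: 206
container 2: 206 + 390 = 596
container 3: 596 + 390 = 986
container 4: 986 + 390 = 1376
container 5: 1376 + 390 = 1766
container 6: 1766 + 390 = 2156
container 7: 2156 + 390 = 2546
container 8: 2546 + 390 = 2936
container 9: 2936 + 390 = 3326
container 10: 3326 + 390 = 3716
container 11: 3716 + 390 = 4106
container 12: 4106 + 390 = 4496
container 13: 4496 + 390 = 4886
container 14: 4886 + 390 = 5276
container 15: 5276 + 390 = 5666
container 16: 5666 + 390 = 6056
container 17: 6056 + 390 = 6446
container 18: 6446 + 390 = 6836
container 19: 6836 + 390 = 7226
container 20: 7226 + 390 = 7616
container 21: 7616 + 390 = 8006
container 22: 8006 + 390 = 8396
container 23: 8396 + 390 = 8786
container 24: 8786 + 390 = 9176

206, 596, 986, 1376, 1766, 2156, 2546, 2936, 3326, 3716, 4106, 4496, 4886, 5276, 5666, 6056, 6446, 6836, 7226, 7616, 8006, 8396, 8786, 9176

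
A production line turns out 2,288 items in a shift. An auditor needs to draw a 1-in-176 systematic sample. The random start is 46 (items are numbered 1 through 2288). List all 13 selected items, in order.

item 1: 46
item 2: 46 + 176 = 222
item 3: 222 + 176 = 398
item 4: 398 + 176 = 574
item 5: 574 + 176 = 750
item 6: 750 + 176 = 926
item 7: 926 + 176 = 1102
item 8: 1102 + 176 = 1278
item 9: 1278 + 176 = 1454
item 10: 1454 + 176 = 1630
item 11: 1630 + 176 = 1806
item 12: 1806 + 176 = 1982
item 13: 1982 + 176 = 2158

46, 222, 398, 574, 750, 926, 1102, 1278, 1454, 1630, 1806, 1982, 2158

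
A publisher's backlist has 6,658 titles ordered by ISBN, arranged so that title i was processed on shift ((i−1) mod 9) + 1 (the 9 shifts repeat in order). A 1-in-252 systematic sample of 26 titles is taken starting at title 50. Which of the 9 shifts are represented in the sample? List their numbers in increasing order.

5

Consecutive selections differ by k = 252, so their shift numbers differ by 252 mod 9 = 0.
gcd(252, 9) = 9, so the sample visits 9/9 = 1 distinct residues mod 9.
Start 50 is shift 5; the shifts hit are 5.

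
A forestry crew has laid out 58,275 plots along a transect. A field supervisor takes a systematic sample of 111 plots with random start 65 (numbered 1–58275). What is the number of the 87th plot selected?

45215

k = 58275/111 = 525
87th selection = r + (87−1)·k = 65 + 86×525 = 65 + 45150 = 45215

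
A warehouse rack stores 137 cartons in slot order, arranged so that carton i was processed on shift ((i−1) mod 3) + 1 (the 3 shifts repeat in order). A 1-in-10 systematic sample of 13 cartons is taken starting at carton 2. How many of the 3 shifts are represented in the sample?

3

Consecutive selections differ by k = 10, so their shift numbers differ by 10 mod 3 = 1.
gcd(10, 3) = 1, so the sample visits 3/1 = 3 distinct residues mod 3.
Start 2 is shift 2; the shifts hit are 1, 2, 3.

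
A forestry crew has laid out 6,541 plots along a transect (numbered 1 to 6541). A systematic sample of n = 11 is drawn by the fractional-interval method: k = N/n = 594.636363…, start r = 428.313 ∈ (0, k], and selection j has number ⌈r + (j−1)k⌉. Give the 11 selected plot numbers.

j=1: r + 0k = 428.313 → ⌈·⌉ = 429
j=2: r + 1k = 1022.949363… → ⌈·⌉ = 1023
j=3: r + 2k = 1617.585727… → ⌈·⌉ = 1618
j=4: r + 3k = 2212.222090… → ⌈·⌉ = 2213
j=5: r + 4k = 2806.858454… → ⌈·⌉ = 2807
j=6: r + 5k = 3401.494818… → ⌈·⌉ = 3402
j=7: r + 6k = 3996.131181… → ⌈·⌉ = 3997
j=8: r + 7k = 4590.767545… → ⌈·⌉ = 4591
j=9: r + 8k = 5185.403909… → ⌈·⌉ = 5186
j=10: r + 9k = 5780.040272… → ⌈·⌉ = 5781
j=11: r + 10k = 6374.676636… → ⌈·⌉ = 6375

429, 1023, 1618, 2213, 2807, 3402, 3997, 4591, 5186, 5781, 6375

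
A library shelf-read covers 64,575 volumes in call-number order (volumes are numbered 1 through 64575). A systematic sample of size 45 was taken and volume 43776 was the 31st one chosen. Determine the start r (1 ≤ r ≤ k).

k = 64575/45 = 1435
r = 43776 − (31−1)×1435 = 43776 − 43050 = 726

726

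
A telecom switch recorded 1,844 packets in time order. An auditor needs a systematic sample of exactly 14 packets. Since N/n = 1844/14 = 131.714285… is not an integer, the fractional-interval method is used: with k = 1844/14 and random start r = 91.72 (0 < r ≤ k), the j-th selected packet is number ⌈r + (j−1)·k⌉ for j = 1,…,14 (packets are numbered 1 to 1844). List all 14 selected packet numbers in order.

j=1: r + 0k = 91.72 → ⌈·⌉ = 92
j=2: r + 1k = 223.434285… → ⌈·⌉ = 224
j=3: r + 2k = 355.148571… → ⌈·⌉ = 356
j=4: r + 3k = 486.862857… → ⌈·⌉ = 487
j=5: r + 4k = 618.577142… → ⌈·⌉ = 619
j=6: r + 5k = 750.291428… → ⌈·⌉ = 751
j=7: r + 6k = 882.005714… → ⌈·⌉ = 883
j=8: r + 7k = 1013.72 → ⌈·⌉ = 1014
j=9: r + 8k = 1145.434285… → ⌈·⌉ = 1146
j=10: r + 9k = 1277.148571… → ⌈·⌉ = 1278
j=11: r + 10k = 1408.862857… → ⌈·⌉ = 1409
j=12: r + 11k = 1540.577142… → ⌈·⌉ = 1541
j=13: r + 12k = 1672.291428… → ⌈·⌉ = 1673
j=14: r + 13k = 1804.005714… → ⌈·⌉ = 1805

92, 224, 356, 487, 619, 751, 883, 1014, 1146, 1278, 1409, 1541, 1673, 1805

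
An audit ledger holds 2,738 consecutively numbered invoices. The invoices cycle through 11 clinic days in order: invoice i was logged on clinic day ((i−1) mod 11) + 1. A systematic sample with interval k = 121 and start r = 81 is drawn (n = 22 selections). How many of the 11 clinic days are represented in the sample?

1

Consecutive selections differ by k = 121, so their clinic day numbers differ by 121 mod 11 = 0.
gcd(121, 11) = 11, so the sample visits 11/11 = 1 distinct residues mod 11.
Start 81 is clinic day 4; the clinic days hit are 4.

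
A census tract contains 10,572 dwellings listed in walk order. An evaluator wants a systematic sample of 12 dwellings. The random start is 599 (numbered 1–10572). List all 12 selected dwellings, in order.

k = N/n = 10572/12 = 881
dwelling 1: 599
dwelling 2: 599 + 881 = 1480
dwelling 3: 1480 + 881 = 2361
dwelling 4: 2361 + 881 = 3242
dwelling 5: 3242 + 881 = 4123
dwelling 6: 4123 + 881 = 5004
dwelling 7: 5004 + 881 = 5885
dwelling 8: 5885 + 881 = 6766
dwelling 9: 6766 + 881 = 7647
dwelling 10: 7647 + 881 = 8528
dwelling 11: 8528 + 881 = 9409
dwelling 12: 9409 + 881 = 10290

599, 1480, 2361, 3242, 4123, 5004, 5885, 6766, 7647, 8528, 9409, 10290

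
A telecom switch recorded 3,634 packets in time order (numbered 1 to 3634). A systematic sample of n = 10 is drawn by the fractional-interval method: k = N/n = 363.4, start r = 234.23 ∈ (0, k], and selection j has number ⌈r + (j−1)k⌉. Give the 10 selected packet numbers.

j=1: r + 0k = 234.23 → ⌈·⌉ = 235
j=2: r + 1k = 597.63 → ⌈·⌉ = 598
j=3: r + 2k = 961.03 → ⌈·⌉ = 962
j=4: r + 3k = 1324.43 → ⌈·⌉ = 1325
j=5: r + 4k = 1687.83 → ⌈·⌉ = 1688
j=6: r + 5k = 2051.23 → ⌈·⌉ = 2052
j=7: r + 6k = 2414.63 → ⌈·⌉ = 2415
j=8: r + 7k = 2778.03 → ⌈·⌉ = 2779
j=9: r + 8k = 3141.43 → ⌈·⌉ = 3142
j=10: r + 9k = 3504.83 → ⌈·⌉ = 3505

235, 598, 962, 1325, 1688, 2052, 2415, 2779, 3142, 3505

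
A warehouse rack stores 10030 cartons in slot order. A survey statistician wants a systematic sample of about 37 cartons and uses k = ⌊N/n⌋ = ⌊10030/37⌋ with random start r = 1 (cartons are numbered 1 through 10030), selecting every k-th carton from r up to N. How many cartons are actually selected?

k = ⌊10030/37⌋ = 271
Achieved size = ⌊(10030 − 1)/271⌋ + 1 = ⌊10029/271⌋ + 1 = 37 + 1 = 38
(last selection: 1 + 37×271 = 10028 ≤ 10030; next would be 10299 > 10030)

38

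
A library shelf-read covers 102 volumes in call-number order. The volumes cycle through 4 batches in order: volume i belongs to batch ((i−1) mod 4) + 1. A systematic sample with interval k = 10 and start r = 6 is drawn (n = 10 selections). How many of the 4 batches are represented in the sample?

Consecutive selections differ by k = 10, so their batch numbers differ by 10 mod 4 = 2.
gcd(10, 4) = 2, so the sample visits 4/2 = 2 distinct residues mod 4.
Start 6 is batch 2; the batches hit are 2, 4.

2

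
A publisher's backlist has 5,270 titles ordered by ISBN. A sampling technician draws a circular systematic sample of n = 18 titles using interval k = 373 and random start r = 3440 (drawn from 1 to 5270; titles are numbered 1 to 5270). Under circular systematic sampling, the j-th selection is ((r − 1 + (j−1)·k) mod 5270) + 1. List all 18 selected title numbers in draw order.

3440, 3813, 4186, 4559, 4932, 35, 408, 781, 1154, 1527, 1900, 2273, 2646, 3019, 3392, 3765, 4138, 4511

Selection 1: 3440
Selection 2: 3440 + 373 = 3813
Selection 3: 3813 + 373 = 4186
Selection 4: 4186 + 373 = 4559
Selection 5: 4559 + 373 = 4932
Selection 6: 4932 + 373 = 5305 → 5305 − 5270 = 35
Selection 7: 35 + 373 = 408
Selection 8: 408 + 373 = 781
Selection 9: 781 + 373 = 1154
Selection 10: 1154 + 373 = 1527
Selection 11: 1527 + 373 = 1900
Selection 12: 1900 + 373 = 2273
Selection 13: 2273 + 373 = 2646
Selection 14: 2646 + 373 = 3019
Selection 15: 3019 + 373 = 3392
Selection 16: 3392 + 373 = 3765
Selection 17: 3765 + 373 = 4138
Selection 18: 4138 + 373 = 4511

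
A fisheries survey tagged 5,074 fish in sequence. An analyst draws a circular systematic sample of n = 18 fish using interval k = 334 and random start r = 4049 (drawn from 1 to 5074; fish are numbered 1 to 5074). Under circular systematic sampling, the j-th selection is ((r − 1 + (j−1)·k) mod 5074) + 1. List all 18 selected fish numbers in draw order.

Selection 1: 4049
Selection 2: 4049 + 334 = 4383
Selection 3: 4383 + 334 = 4717
Selection 4: 4717 + 334 = 5051
Selection 5: 5051 + 334 = 5385 → 5385 − 5074 = 311
Selection 6: 311 + 334 = 645
Selection 7: 645 + 334 = 979
Selection 8: 979 + 334 = 1313
Selection 9: 1313 + 334 = 1647
Selection 10: 1647 + 334 = 1981
Selection 11: 1981 + 334 = 2315
Selection 12: 2315 + 334 = 2649
Selection 13: 2649 + 334 = 2983
Selection 14: 2983 + 334 = 3317
Selection 15: 3317 + 334 = 3651
Selection 16: 3651 + 334 = 3985
Selection 17: 3985 + 334 = 4319
Selection 18: 4319 + 334 = 4653

4049, 4383, 4717, 5051, 311, 645, 979, 1313, 1647, 1981, 2315, 2649, 2983, 3317, 3651, 3985, 4319, 4653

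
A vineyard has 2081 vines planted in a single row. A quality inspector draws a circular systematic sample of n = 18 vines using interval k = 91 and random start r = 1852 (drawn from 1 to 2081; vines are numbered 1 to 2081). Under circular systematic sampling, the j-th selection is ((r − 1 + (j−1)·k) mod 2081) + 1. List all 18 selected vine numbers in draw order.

1852, 1943, 2034, 44, 135, 226, 317, 408, 499, 590, 681, 772, 863, 954, 1045, 1136, 1227, 1318

Selection 1: 1852
Selection 2: 1852 + 91 = 1943
Selection 3: 1943 + 91 = 2034
Selection 4: 2034 + 91 = 2125 → 2125 − 2081 = 44
Selection 5: 44 + 91 = 135
Selection 6: 135 + 91 = 226
Selection 7: 226 + 91 = 317
Selection 8: 317 + 91 = 408
Selection 9: 408 + 91 = 499
Selection 10: 499 + 91 = 590
Selection 11: 590 + 91 = 681
Selection 12: 681 + 91 = 772
Selection 13: 772 + 91 = 863
Selection 14: 863 + 91 = 954
Selection 15: 954 + 91 = 1045
Selection 16: 1045 + 91 = 1136
Selection 17: 1136 + 91 = 1227
Selection 18: 1227 + 91 = 1318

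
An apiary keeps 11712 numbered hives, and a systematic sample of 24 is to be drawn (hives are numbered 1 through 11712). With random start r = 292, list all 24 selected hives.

k = N/n = 11712/24 = 488
hive 1: 292
hive 2: 292 + 488 = 780
hive 3: 780 + 488 = 1268
hive 4: 1268 + 488 = 1756
hive 5: 1756 + 488 = 2244
hive 6: 2244 + 488 = 2732
hive 7: 2732 + 488 = 3220
hive 8: 3220 + 488 = 3708
hive 9: 3708 + 488 = 4196
hive 10: 4196 + 488 = 4684
hive 11: 4684 + 488 = 5172
hive 12: 5172 + 488 = 5660
hive 13: 5660 + 488 = 6148
hive 14: 6148 + 488 = 6636
hive 15: 6636 + 488 = 7124
hive 16: 7124 + 488 = 7612
hive 17: 7612 + 488 = 8100
hive 18: 8100 + 488 = 8588
hive 19: 8588 + 488 = 9076
hive 20: 9076 + 488 = 9564
hive 21: 9564 + 488 = 10052
hive 22: 10052 + 488 = 10540
hive 23: 10540 + 488 = 11028
hive 24: 11028 + 488 = 11516

292, 780, 1268, 1756, 2244, 2732, 3220, 3708, 4196, 4684, 5172, 5660, 6148, 6636, 7124, 7612, 8100, 8588, 9076, 9564, 10052, 10540, 11028, 11516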